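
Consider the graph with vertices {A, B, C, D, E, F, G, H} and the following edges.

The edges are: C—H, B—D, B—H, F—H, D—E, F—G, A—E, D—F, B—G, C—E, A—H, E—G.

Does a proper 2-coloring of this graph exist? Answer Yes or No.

The cycle B-H-C-E-G-B has odd length 5, so it cannot be 2-colored; at least 3 colors are needed.
So 2 colors are not enough.

No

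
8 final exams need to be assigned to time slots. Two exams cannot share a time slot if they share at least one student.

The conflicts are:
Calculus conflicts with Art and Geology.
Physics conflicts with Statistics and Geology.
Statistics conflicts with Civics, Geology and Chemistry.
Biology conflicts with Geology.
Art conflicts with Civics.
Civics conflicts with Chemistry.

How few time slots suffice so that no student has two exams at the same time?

Statistics, Civics, Chemistry pairwise conflict, so at least 3 time slots are needed.
3 time slots suffice: time slot 1 → {Calculus, Statistics, Biology}; time slot 2 → {Civics, Geology}; time slot 3 → {Physics, Art, Chemistry}. No two conflicting exams share a time slot.

3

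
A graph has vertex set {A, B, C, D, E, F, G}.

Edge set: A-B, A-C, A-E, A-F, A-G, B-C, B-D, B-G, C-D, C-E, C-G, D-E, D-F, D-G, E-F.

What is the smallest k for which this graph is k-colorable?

B, C, D, G are mutually adjacent (a clique of size 4), so at least 4 colors are needed.
4 colors suffice: color 1 → {A, D}; color 2 → {C, F}; color 3 → {E, G}; color 4 → {B}. Each edge has distinct colors on its endpoints.

4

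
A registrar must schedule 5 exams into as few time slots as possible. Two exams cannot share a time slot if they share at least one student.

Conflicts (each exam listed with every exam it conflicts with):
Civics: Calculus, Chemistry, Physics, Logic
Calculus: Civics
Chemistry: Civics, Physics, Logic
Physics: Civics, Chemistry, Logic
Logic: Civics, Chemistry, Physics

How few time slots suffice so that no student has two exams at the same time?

4

Civics, Chemistry, Physics, Logic pairwise conflict, so at least 4 time slots are needed.
4 time slots suffice: time slot 1 → {Civics}; time slot 2 → {Calculus, Logic}; time slot 3 → {Physics}; time slot 4 → {Chemistry}. Every pair that conflicts lands in different time slots.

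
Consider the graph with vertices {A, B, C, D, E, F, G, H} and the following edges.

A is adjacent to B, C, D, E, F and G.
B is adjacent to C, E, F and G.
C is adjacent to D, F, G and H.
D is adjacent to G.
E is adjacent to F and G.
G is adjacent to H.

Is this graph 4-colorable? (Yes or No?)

Yes

The chromatic number is 4. A, B, E, F are mutually adjacent (a clique of size 4), so at least 4 colors are needed.
4 colors suffice: color 1 → {A, H}; color 2 → {F, G}; color 3 → {C, E}; color 4 → {B, D}.
That is already a proper 4-coloring.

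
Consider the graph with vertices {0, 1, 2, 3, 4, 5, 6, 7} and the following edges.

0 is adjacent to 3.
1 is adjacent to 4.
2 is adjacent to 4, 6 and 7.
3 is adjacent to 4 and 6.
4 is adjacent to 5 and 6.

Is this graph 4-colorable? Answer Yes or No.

The chromatic number is 3. 2, 4, 6 are pairwise adjacent, so at least 3 colors are needed.
One proper 3-coloring: 0=a, 1=b, 2=c, 3=c, 4=a, 5=b, 6=b, 7=a.
Since 4 ≥ 3, a proper 4-coloring certainly exists.

Yes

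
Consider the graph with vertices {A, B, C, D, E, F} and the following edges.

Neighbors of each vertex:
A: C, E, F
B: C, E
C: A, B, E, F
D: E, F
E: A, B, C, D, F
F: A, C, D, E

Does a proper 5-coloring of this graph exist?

The chromatic number is 4. A, C, E, F form a clique, so at least 4 colors are needed.
4 colors suffice: A=4, B=2, C=3, D=3, E=1, F=2.
Since 5 ≥ 4, a proper 5-coloring certainly exists.

Yes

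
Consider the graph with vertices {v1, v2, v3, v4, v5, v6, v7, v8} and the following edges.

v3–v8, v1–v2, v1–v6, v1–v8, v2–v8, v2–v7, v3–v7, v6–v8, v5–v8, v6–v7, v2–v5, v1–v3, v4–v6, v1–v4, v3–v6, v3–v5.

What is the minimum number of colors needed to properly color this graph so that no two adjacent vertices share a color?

v1, v3, v6, v8 are mutually adjacent (a clique of size 4), so at least 4 colors are needed.
A valid assignment using 4 colors: v1=4, v2=1, v3=2, v4=2, v5=4, v6=1, v7=3, v8=3. No two adjacent vertices share a color.

4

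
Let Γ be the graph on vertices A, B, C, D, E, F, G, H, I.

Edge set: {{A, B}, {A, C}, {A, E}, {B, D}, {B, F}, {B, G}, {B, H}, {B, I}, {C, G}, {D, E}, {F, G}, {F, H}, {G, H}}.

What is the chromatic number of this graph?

B, F, G, H form a clique, so at least 4 colors are needed.
4 colors suffice: color 1 → {B, C, E}; color 2 → {A, D, G, I}; color 3 → {F}; color 4 → {H}. No two adjacent vertices share a color.

4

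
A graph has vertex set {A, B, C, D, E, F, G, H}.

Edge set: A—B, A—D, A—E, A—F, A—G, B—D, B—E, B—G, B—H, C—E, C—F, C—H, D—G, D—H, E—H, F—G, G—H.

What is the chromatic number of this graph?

4

B, D, G, H are mutually adjacent (a clique of size 4), so at least 4 colors are needed.
4 colors suffice: color 1 → {B, F}; color 2 → {A, H}; color 3 → {E, G}; color 4 → {C, D}. No two adjacent vertices share a color.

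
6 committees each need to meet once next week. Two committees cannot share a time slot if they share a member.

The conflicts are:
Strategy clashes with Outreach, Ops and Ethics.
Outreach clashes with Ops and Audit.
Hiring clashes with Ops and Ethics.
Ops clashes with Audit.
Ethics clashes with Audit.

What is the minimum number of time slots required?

Strategy, Outreach, Ops pairwise conflict, so at least 3 time slots are needed.
Using 3 time slots: Strategy=2, Outreach=3, Hiring=2, Ops=1, Ethics=1, Audit=2. Each listed conflict is separated.

3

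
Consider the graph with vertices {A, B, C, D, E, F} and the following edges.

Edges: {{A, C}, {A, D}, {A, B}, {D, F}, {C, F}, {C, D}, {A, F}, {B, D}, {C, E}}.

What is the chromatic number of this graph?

A, C, D, F form a clique, so at least 4 colors are needed.
One proper 4-coloring: A=3, B=2, C=2, D=1, E=1, F=4. No two adjacent vertices share a color.

4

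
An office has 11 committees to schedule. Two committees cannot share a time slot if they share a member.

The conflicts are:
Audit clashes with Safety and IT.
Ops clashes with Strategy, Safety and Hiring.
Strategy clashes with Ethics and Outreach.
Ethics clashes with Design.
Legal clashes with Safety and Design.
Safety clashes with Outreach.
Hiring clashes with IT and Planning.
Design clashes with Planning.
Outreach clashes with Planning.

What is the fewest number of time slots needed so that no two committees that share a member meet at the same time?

The cycle Ethics-Strategy-Outreach-Planning-Design-Ethics has odd length 5, so it cannot be 2-colored; at least 3 time slots are needed.
3 time slots suffice: time slot 1 → {Strategy, Safety, Hiring, Design}; time slot 2 → {Ops, Ethics, Legal, IT, Outreach}; time slot 3 → {Audit, Planning}. Each listed conflict is separated.

3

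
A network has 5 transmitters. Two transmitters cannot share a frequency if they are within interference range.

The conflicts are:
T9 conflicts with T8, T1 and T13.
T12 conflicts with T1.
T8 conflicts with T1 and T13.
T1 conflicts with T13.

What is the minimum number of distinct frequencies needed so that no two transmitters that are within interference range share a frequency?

4

T9, T8, T1, T13 are mutually in conflict, so at least 4 frequencies are needed.
4 frequencies suffice: T9=3, T12=2, T8=2, T1=1, T13=4. No two conflicting transmitters share a frequency.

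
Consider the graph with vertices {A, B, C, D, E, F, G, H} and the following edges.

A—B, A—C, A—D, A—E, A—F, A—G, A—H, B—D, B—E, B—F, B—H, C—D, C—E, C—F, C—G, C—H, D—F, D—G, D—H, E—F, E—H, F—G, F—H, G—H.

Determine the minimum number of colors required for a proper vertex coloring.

6

A, C, D, F, G, H are pairwise adjacent (a clique of size 6), so at least 6 colors are needed.
A valid assignment using 6 colors: A=2, B=4, C=4, D=5, E=5, F=3, G=6, H=1. No two adjacent vertices share a color.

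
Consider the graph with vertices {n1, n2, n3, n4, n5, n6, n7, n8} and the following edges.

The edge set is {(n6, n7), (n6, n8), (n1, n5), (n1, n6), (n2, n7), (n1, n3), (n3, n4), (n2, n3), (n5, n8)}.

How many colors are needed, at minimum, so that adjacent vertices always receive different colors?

3

The cycle n6-n1-n3-n2-n7-n6 has odd length 5, so it cannot be 2-colored; at least 3 colors are needed.
3 colors suffice: color red → {n3, n5, n6}; color blue → {n1, n4, n7, n8}; color green → {n2}. Each edge has distinct colors on its endpoints.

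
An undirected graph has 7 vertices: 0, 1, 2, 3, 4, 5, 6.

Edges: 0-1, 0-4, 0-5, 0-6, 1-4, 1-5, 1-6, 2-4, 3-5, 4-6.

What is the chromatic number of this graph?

4

0, 1, 4, 6 are pairwise adjacent (a clique of size 4), so at least 4 colors are needed.
A valid assignment using 4 colors: 0=green, 1=red, 2=red, 3=red, 4=blue, 5=blue, 6=yellow. Each edge has distinct colors on its endpoints.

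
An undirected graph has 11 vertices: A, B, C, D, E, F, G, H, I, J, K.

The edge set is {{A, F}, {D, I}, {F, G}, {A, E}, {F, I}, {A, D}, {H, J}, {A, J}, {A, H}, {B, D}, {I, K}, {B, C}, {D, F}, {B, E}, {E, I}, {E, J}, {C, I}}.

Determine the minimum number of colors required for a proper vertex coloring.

3

A, H, J are mutually adjacent, so at least 3 colors are needed.
3 colors suffice: color 1 → {A, B, G, I}; color 2 → {C, E, F, H, K}; color 3 → {D, J}. Each edge has distinct colors on its endpoints.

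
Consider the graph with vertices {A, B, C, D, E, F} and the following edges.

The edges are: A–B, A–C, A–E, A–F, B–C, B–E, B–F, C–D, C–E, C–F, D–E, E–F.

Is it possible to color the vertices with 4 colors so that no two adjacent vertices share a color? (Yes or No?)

No

A, B, C, E, F are pairwise adjacent (a clique of size 5), so at least 5 colors are needed.
So 4 colors are not enough.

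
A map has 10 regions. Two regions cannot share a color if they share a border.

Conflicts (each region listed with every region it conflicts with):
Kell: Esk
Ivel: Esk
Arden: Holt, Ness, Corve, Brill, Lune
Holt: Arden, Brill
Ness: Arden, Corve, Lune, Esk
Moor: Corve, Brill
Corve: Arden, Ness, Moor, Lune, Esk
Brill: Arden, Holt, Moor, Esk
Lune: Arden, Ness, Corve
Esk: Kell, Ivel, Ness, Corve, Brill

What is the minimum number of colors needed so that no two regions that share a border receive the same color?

4

Arden, Ness, Corve, Lune pairwise conflict, so at least 4 colors are needed.
4 colors suffice: Kell=2, Ivel=2, Arden=1, Holt=3, Ness=3, Moor=1, Corve=2, Brill=2, Lune=4, Esk=1. Each listed conflict is separated.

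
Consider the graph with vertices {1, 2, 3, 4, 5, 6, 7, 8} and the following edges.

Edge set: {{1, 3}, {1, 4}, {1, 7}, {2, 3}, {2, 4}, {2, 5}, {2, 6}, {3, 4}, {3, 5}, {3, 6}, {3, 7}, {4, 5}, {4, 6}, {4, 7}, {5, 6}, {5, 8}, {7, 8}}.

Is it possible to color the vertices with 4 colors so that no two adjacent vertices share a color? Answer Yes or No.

No

2, 3, 4, 5, 6 are pairwise adjacent (a clique of size 5), so at least 5 colors are needed.
So 4 colors are not enough.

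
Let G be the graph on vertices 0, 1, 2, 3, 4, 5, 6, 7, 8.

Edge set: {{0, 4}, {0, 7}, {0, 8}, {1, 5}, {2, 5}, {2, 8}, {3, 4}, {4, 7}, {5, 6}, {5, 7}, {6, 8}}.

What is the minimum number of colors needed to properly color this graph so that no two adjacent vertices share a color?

0, 4, 7 form a triangle, so at least 3 colors are needed.
3 colors suffice: color a → {4, 5, 8}; color b → {0, 1, 2, 3, 6}; color c → {7}. Every edge joins two different colors.

3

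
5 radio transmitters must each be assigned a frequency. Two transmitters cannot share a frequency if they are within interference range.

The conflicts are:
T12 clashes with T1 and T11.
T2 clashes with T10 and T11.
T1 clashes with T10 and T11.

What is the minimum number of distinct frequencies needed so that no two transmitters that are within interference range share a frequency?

T12, T1, T11 pairwise conflict, so at least 3 frequencies are needed.
3 frequencies suffice: frequency 1 → {T2, T1}; frequency 2 → {T10, T11}; frequency 3 → {T12}. Each listed conflict is separated.

3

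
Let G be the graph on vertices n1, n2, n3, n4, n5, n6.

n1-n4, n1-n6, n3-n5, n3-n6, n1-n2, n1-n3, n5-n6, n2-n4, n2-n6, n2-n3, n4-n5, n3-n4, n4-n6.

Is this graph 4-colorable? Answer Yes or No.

No

n1, n2, n3, n4, n6 are mutually adjacent (a clique of size 5), so at least 5 colors are needed.
So 4 colors are not enough.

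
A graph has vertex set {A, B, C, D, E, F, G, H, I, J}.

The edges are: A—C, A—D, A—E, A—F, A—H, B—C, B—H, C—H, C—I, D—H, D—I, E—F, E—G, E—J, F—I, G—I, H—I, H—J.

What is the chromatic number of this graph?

3

D, H, I are pairwise adjacent, so at least 3 colors are needed.
3 colors suffice: color 1 → {E, H}; color 2 → {A, B, I, J}; color 3 → {C, D, F, G}. Each edge has distinct colors on its endpoints.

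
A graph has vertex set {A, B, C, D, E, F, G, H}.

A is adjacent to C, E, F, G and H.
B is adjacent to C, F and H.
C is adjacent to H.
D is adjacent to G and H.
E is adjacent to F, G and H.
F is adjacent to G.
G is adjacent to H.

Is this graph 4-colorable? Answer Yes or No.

Yes

The chromatic number is 4. A, E, G, H form a clique, so at least 4 colors are needed.
4 colors suffice: A=blue, B=blue, C=green, D=blue, E=yellow, F=red, G=green, H=red.
That is already a proper 4-coloring.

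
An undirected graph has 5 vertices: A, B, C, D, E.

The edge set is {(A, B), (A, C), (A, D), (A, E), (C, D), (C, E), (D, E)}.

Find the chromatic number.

A, C, D, E are mutually adjacent (a clique of size 4), so at least 4 colors are needed.
4 colors suffice: color 1 → {A}; color 2 → {B, E}; color 3 → {C}; color 4 → {D}. Every edge joins two different colors.

4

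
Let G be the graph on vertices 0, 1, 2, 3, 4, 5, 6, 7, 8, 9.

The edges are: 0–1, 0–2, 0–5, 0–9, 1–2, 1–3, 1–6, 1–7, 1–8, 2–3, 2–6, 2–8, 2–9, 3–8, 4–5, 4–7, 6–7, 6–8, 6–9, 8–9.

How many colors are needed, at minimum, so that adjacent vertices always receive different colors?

1, 2, 3, 8 form a clique, so at least 4 colors are needed.
4 colors suffice: 0=c, 1=b, 2=a, 3=d, 4=b, 5=a, 6=d, 7=a, 8=c, 9=b. Every edge joins two different colors.

4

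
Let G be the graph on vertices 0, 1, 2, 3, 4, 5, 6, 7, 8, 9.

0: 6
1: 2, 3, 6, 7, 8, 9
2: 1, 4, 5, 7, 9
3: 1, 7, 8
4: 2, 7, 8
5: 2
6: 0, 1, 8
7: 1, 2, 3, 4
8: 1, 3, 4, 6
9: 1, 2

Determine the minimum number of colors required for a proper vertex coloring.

1, 3, 8 are pairwise adjacent, so at least 3 colors are needed.
One proper 3-coloring: 0=red, 1=red, 2=blue, 3=blue, 4=red, 5=red, 6=blue, 7=green, 8=green, 9=green. No two adjacent vertices share a color.

3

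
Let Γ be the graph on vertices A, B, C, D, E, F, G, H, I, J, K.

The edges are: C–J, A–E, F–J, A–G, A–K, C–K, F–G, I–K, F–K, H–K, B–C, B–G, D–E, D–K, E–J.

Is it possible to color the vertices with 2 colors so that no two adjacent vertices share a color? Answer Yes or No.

No

The cycle K-F-G-B-C-K has odd length 5, so it cannot be 2-colored; at least 3 colors are needed.
So 2 colors are not enough.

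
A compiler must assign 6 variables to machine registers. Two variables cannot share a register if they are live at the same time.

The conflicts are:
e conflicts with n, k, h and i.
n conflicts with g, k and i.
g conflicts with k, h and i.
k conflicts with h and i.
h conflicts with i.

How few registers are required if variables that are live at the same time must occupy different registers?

4

e, n, k, i are mutually in conflict, so at least 4 registers are needed.
4 registers suffice: register 1 → {i}; register 2 → {k}; register 3 → {n, h}; register 4 → {e, g}. No two conflicting variables share a register.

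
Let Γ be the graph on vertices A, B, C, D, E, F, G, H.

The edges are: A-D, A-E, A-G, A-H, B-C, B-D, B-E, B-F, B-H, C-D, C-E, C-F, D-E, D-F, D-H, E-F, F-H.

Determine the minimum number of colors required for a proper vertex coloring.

5

B, C, D, E, F form a clique, so at least 5 colors are needed.
A valid assignment using 5 colors: A=2, B=3, C=5, D=1, E=4, F=2, G=1, H=4. No two adjacent vertices share a color.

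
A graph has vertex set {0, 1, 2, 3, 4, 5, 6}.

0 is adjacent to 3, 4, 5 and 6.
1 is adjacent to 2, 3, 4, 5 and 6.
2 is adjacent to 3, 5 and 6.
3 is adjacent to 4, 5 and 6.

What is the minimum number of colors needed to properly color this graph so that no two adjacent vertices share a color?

1, 2, 3, 6 are mutually adjacent (a clique of size 4), so at least 4 colors are needed.
4 colors suffice: color red → {3}; color blue → {0, 1}; color green → {4, 5, 6}; color yellow → {2}. Each edge has distinct colors on its endpoints.

4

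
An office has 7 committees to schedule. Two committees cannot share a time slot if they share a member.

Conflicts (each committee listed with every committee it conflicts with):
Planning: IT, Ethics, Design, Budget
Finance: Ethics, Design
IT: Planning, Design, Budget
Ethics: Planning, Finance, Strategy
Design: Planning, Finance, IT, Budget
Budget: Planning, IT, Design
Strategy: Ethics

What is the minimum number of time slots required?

Planning, IT, Design, Budget pairwise conflict, so at least 4 time slots are needed.
4 time slots suffice: time slot 1 → {Ethics, Design}; time slot 2 → {Planning, Finance, Strategy}; time slot 3 → {Budget}; time slot 4 → {IT}. Every pair that conflicts lands in different time slots.

4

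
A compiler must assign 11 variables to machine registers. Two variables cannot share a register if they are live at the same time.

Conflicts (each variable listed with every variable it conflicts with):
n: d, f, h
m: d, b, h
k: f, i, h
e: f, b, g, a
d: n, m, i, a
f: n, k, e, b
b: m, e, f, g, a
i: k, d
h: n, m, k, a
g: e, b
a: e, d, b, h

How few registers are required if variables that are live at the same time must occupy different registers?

e, b, g pairwise conflict, so at least 3 registers are needed.
3 registers suffice: register 1 → {d, b, h}; register 2 → {n, m, k, e}; register 3 → {f, i, g, a}. Each listed conflict is separated.

3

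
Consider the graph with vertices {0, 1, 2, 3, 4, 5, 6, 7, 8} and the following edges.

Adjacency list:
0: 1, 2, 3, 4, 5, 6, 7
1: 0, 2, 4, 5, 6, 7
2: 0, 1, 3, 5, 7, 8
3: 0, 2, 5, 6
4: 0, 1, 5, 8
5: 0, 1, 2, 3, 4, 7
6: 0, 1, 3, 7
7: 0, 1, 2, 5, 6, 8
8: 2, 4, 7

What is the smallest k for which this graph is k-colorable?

0, 1, 2, 5, 7 are pairwise adjacent (a clique of size 5), so at least 5 colors are needed.
One proper 5-coloring: 0=red, 1=purple, 2=green, 3=blue, 4=blue, 5=yellow, 6=green, 7=blue, 8=red. Each edge has distinct colors on its endpoints.

5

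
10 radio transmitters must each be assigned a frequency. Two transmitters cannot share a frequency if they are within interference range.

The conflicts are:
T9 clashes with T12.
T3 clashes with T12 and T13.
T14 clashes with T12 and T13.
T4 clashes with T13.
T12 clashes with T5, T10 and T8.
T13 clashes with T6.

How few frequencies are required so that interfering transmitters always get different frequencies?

2

T4 and T13 conflict, so at least 2 frequencies are needed.
2 frequencies suffice: T9=2, T3=2, T14=2, T4=2, T12=1, T13=1, T5=2, T10=2, T8=2, T6=2. Each listed conflict is separated.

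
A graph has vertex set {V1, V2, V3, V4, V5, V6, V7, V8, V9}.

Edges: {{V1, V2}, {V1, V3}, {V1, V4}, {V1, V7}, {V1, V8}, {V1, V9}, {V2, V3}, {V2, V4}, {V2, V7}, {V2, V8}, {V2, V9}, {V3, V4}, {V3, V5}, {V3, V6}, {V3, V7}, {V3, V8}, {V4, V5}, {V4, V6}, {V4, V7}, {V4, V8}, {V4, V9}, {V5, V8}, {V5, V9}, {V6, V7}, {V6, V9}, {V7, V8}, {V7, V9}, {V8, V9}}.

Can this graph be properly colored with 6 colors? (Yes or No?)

The chromatic number is 6. V1, V2, V4, V7, V8, V9 are mutually adjacent (a clique of size 6), so at least 6 colors are needed.
6 colors suffice: V1=5, V2=6, V3=2, V4=1, V5=3, V6=4, V7=3, V8=4, V9=2.
That is already a proper 6-coloring.

Yes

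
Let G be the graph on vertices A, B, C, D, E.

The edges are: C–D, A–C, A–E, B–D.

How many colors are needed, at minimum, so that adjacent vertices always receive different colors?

B and D are adjacent, so at least 2 colors are needed.
2 colors suffice: color red → {A, D}; color blue → {B, C, E}. Each edge has distinct colors on its endpoints.

2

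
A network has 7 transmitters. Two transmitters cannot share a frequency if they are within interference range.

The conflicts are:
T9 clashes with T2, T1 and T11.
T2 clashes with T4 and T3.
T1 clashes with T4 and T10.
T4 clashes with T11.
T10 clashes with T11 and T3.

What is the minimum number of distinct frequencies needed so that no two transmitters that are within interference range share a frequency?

The cycle T2-T4-T1-T10-T3-T2 has odd length 5, so it cannot be 2-colored; at least 3 frequencies are needed.
A valid assignment using 3 frequencies: T9=2, T2=1, T1=1, T4=2, T10=2, T11=1, T3=3. Every pair that conflicts lands in different frequencies.

3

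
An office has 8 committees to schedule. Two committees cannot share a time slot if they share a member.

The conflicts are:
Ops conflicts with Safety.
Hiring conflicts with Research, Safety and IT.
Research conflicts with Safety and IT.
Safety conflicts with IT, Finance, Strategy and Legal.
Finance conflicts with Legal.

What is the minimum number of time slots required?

4

Hiring, Research, Safety, IT all conflict with each other, so at least 4 time slots are needed.
Using 4 time slots: Ops=2, Hiring=4, Research=3, Safety=1, IT=2, Finance=2, Strategy=2, Legal=3. No two conflicting committees share a time slot.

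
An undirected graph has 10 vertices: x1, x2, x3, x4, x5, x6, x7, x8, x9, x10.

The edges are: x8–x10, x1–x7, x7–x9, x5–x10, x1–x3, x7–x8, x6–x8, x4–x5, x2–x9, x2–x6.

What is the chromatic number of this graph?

The cycle x9-x7-x8-x6-x2-x9 has odd length 5, so it cannot be 2-colored; at least 3 colors are needed.
One proper 3-coloring: x1=1, x2=3, x3=2, x4=2, x5=1, x6=2, x7=2, x8=1, x9=1, x10=2. Every edge joins two different colors.

3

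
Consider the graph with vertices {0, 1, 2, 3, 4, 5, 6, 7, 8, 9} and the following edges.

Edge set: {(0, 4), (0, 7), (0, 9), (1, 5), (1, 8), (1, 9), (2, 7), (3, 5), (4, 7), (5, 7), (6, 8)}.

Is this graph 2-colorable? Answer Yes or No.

No

0, 4, 7 form a triangle, so at least 3 colors are needed.
So 2 colors are not enough.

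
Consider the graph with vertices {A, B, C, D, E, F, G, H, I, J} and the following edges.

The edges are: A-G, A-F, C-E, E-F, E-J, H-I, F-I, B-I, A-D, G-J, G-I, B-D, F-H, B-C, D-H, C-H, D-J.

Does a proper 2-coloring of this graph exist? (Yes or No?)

F, H, I are mutually adjacent, so at least 3 colors are needed.
So 2 colors are not enough.

No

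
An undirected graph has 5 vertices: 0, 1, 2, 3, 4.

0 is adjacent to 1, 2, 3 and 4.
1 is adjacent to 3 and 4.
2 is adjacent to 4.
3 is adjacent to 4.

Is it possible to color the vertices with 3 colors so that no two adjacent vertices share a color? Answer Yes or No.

0, 1, 3, 4 form a clique, so at least 4 colors are needed.
So 3 colors are not enough.

No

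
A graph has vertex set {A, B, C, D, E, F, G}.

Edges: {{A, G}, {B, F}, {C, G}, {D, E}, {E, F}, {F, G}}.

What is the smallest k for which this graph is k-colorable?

A and G are adjacent, so at least 2 colors are needed.
2 colors suffice: color 1 → {B, E, G}; color 2 → {A, C, D, F}. No two adjacent vertices share a color.

2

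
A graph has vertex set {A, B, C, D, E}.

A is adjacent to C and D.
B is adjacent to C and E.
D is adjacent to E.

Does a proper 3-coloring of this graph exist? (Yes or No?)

The chromatic number is 3. The cycle B-E-D-A-C-B has odd length 5, so it cannot be 2-colored; at least 3 colors are needed.
One proper 3-coloring: A=2, B=1, C=3, D=1, E=2.
That is already a proper 3-coloring.

Yes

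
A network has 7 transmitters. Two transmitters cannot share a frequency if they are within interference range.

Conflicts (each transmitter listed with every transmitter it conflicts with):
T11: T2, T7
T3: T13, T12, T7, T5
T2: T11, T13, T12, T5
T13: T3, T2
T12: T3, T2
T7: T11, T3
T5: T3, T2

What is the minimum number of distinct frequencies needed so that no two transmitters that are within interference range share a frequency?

3

The cycle T11-T2-T13-T3-T7-T11 has odd length 5, so it cannot be 2-colored; at least 3 frequencies are needed.
3 frequencies suffice: frequency 1 → {T3, T2}; frequency 2 → {T13, T12, T7, T5}; frequency 3 → {T11}. No two conflicting transmitters share a frequency.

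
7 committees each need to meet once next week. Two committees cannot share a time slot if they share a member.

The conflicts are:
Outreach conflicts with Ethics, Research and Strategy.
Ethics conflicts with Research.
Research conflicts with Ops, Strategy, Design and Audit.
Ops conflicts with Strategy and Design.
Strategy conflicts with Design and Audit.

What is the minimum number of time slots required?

Research, Ops, Strategy, Design pairwise conflict, so at least 4 time slots are needed.
4 time slots suffice: Outreach=3, Ethics=2, Research=1, Ops=4, Strategy=2, Design=3, Audit=3. No two conflicting committees share a time slot.

4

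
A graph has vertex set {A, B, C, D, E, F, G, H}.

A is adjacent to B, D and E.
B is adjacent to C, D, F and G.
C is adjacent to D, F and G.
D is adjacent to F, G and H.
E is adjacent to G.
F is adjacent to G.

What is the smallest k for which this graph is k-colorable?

5

B, C, D, F, G form a clique, so at least 5 colors are needed.
5 colors suffice: color red → {D, E}; color blue → {B, H}; color green → {A, G}; color yellow → {C}; color purple → {F}. No two adjacent vertices share a color.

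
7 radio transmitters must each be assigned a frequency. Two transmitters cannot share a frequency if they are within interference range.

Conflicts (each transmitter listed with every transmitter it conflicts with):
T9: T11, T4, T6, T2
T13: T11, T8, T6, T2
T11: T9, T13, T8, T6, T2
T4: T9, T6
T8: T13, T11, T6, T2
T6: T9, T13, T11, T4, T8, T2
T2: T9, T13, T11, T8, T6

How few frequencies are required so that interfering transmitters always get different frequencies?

T13, T11, T8, T6, T2 are mutually in conflict, so at least 5 frequencies are needed.
A valid assignment using 5 frequencies: T9=4, T13=4, T11=2, T4=2, T8=5, T6=1, T2=3. Every pair that conflicts lands in different frequencies.

5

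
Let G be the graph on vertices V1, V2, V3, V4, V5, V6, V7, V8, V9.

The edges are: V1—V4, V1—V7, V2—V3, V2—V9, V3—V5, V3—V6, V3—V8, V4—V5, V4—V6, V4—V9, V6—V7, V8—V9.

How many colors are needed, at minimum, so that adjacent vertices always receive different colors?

3

The cycle V2-V9-V4-V6-V3-V2 has odd length 5, so it cannot be 2-colored; at least 3 colors are needed.
3 colors suffice: color 1 → {V3, V4, V7}; color 2 → {V1, V5, V6, V9}; color 3 → {V2, V8}. No two adjacent vertices share a color.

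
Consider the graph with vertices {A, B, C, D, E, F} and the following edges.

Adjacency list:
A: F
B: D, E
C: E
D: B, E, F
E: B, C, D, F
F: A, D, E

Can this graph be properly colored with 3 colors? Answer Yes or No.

Yes

The chromatic number is 3. D, E, F are mutually adjacent, so at least 3 colors are needed.
3 colors suffice: color 1 → {A, E}; color 2 → {B, C, F}; color 3 → {D}.
That is already a proper 3-coloring.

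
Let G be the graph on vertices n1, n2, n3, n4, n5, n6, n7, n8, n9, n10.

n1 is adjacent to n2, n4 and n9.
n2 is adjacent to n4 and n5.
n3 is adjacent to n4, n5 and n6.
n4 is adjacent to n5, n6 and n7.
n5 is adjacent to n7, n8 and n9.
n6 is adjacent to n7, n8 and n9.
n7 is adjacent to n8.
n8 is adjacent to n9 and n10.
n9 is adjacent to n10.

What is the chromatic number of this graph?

3

n8, n9, n10 are pairwise adjacent, so at least 3 colors are needed.
3 colors suffice: color R → {n4, n8}; color B → {n1, n5, n6, n10}; color G → {n2, n3, n7, n9}. No two adjacent vertices share a color.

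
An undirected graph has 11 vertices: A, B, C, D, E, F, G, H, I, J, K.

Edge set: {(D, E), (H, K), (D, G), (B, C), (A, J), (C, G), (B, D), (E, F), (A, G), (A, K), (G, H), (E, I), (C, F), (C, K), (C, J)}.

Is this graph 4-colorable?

The chromatic number is 3. The cycle F-C-B-D-E-F has odd length 5, so it cannot be 2-colored; at least 3 colors are needed.
3 colors suffice: color 1 → {A, C, D, H, I}; color 2 → {B, E, G, J, K}; color 3 → {F}.
Since 4 ≥ 3, a proper 4-coloring certainly exists.

Yes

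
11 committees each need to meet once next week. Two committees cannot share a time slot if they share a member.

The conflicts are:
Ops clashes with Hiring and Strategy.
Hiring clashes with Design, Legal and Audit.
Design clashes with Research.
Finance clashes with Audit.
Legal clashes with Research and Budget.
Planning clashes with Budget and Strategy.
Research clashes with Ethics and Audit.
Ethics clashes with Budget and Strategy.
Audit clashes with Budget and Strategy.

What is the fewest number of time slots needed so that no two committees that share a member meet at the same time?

2

Ethics and Strategy conflict, so at least 2 time slots are needed.
2 time slots suffice: time slot 1 → {Ops, Design, Legal, Planning, Ethics, Audit}; time slot 2 → {Hiring, Finance, Research, Budget, Strategy}. No two conflicting committees share a time slot.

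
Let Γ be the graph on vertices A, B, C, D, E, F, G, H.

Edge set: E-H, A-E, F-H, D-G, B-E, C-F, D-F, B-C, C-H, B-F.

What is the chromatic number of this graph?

C, F, H are pairwise adjacent, so at least 3 colors are needed.
3 colors suffice: color 1 → {E, F, G}; color 2 → {A, B, D, H}; color 3 → {C}. No two adjacent vertices share a color.

3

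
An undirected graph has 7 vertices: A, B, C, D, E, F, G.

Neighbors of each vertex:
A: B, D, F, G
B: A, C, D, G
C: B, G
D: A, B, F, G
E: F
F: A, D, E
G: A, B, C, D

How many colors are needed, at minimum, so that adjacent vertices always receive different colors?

4

A, B, D, G form a clique, so at least 4 colors are needed.
4 colors suffice: color 1 → {F, G}; color 2 → {A, C, E}; color 3 → {B}; color 4 → {D}. Every edge joins two different colors.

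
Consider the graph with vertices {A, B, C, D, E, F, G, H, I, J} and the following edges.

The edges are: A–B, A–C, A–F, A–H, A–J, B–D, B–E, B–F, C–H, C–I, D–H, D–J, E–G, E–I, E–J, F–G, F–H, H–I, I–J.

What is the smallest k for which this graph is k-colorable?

3

C, H, I form a triangle, so at least 3 colors are needed.
3 colors suffice: color 1 → {B, G, H, J}; color 2 → {A, D, I}; color 3 → {C, E, F}. Each edge has distinct colors on its endpoints.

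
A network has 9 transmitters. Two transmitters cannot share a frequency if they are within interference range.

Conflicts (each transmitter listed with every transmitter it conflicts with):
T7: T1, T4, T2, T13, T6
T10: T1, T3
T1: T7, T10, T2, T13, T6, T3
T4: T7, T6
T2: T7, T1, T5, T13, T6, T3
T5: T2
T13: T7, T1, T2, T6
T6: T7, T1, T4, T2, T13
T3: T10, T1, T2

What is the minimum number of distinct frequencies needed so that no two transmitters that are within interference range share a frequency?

T7, T1, T2, T13, T6 are mutually in conflict, so at least 5 frequencies are needed.
5 frequencies suffice: frequency 1 → {T10, T4, T2}; frequency 2 → {T1, T5}; frequency 3 → {T7, T3}; frequency 4 → {T6}; frequency 5 → {T13}. Each listed conflict is separated.

5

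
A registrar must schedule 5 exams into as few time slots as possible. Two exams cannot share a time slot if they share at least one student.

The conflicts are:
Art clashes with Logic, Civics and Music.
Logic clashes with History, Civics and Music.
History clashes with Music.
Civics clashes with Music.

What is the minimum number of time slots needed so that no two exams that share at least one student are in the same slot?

4

Art, Logic, Civics, Music are mutually in conflict, so at least 4 time slots are needed.
4 time slots suffice: time slot 1 → {Logic}; time slot 2 → {Music}; time slot 3 → {History, Civics}; time slot 4 → {Art}. No two conflicting exams share a time slot.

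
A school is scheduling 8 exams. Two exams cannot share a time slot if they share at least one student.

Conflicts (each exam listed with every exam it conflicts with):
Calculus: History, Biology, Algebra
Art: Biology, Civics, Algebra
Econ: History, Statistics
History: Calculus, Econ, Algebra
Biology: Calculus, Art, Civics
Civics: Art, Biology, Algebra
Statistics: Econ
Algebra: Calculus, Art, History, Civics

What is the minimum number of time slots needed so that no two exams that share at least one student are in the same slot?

3

Calculus, History, Algebra are mutually in conflict, so at least 3 time slots are needed.
3 time slots suffice: time slot 1 → {Econ, Biology, Algebra}; time slot 2 → {History, Civics, Statistics}; time slot 3 → {Calculus, Art}. No two conflicting exams share a time slot.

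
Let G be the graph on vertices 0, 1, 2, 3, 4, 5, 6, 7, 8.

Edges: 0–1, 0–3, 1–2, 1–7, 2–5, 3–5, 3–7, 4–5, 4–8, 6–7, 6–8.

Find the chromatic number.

3

The cycle 7-3-5-2-1-7 has odd length 5, so it cannot be 2-colored; at least 3 colors are needed.
3 colors suffice: color a → {0, 5, 7, 8}; color b → {1, 3, 4, 6}; color c → {2}. Each edge has distinct colors on its endpoints.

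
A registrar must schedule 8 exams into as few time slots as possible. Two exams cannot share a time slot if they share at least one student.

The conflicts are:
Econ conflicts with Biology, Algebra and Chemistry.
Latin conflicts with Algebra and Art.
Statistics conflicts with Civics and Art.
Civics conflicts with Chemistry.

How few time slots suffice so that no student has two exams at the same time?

3

The cycle Econ-Chemistry-Civics-Statistics-Art-Latin-Algebra-Econ has odd length 7, so it cannot be 2-colored; at least 3 time slots are needed.
3 time slots suffice: time slot 1 → {Econ, Latin, Statistics}; time slot 2 → {Biology, Civics, Algebra, Art}; time slot 3 → {Chemistry}. Each listed conflict is separated.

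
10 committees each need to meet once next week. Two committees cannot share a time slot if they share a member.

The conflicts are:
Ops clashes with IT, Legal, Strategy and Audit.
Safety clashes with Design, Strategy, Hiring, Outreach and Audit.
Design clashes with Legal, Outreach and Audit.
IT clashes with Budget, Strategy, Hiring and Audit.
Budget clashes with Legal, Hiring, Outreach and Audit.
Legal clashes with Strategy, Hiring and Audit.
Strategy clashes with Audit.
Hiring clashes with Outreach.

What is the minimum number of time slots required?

Ops, Legal, Strategy, Audit all conflict with each other, so at least 4 time slots are needed.
A valid assignment using 4 time slots: Ops=4, Safety=2, Design=3, IT=2, Budget=3, Legal=2, Strategy=3, Hiring=1, Outreach=4, Audit=1. Each listed conflict is separated.

4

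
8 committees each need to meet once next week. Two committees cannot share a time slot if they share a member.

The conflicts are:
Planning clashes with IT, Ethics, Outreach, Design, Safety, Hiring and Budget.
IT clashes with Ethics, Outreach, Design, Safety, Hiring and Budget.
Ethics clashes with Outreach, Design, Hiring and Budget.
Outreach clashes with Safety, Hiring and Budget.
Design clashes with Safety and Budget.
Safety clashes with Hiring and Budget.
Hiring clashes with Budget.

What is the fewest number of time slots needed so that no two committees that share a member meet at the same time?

Planning, IT, Ethics, Outreach, Hiring, Budget pairwise conflict, so at least 6 time slots are needed.
6 time slots suffice: time slot 1 → {IT}; time slot 2 → {Budget}; time slot 3 → {Planning}; time slot 4 → {Design, Hiring}; time slot 5 → {Ethics, Safety}; time slot 6 → {Outreach}. Every pair that conflicts lands in different time slots.

6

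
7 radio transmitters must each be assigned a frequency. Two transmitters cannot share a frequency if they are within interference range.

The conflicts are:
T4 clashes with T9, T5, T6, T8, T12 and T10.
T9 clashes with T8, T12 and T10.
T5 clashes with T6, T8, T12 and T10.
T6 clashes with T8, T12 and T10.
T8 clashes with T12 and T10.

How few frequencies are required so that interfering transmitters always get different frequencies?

T4, T5, T6, T8, T12 all conflict with each other, so at least 5 frequencies are needed.
5 frequencies suffice: frequency 1 → {T4}; frequency 2 → {T8}; frequency 3 → {T12, T10}; frequency 4 → {T9, T5}; frequency 5 → {T6}. Each listed conflict is separated.

5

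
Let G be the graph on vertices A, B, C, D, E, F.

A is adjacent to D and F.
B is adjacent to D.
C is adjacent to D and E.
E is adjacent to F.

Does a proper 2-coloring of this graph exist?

No

The cycle E-F-A-D-C-E has odd length 5, so it cannot be 2-colored; at least 3 colors are needed.
So 2 colors are not enough.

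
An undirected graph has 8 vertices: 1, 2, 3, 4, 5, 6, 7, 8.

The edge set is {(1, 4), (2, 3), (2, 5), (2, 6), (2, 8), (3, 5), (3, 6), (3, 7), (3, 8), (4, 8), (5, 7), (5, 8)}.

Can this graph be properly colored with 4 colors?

The chromatic number is 4. 2, 3, 5, 8 are pairwise adjacent (a clique of size 4), so at least 4 colors are needed.
4 colors suffice: color red → {3, 4}; color blue → {1, 5, 6}; color green → {7, 8}; color yellow → {2}.
That is already a proper 4-coloring.

Yes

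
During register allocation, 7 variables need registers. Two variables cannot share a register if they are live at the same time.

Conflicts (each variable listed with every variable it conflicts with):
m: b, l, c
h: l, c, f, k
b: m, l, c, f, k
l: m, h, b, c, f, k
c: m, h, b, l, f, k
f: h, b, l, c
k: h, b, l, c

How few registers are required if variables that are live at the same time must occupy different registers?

b, l, c, k pairwise conflict, so at least 4 registers are needed.
4 registers suffice: register 1 → {l}; register 2 → {c}; register 3 → {h, b}; register 4 → {m, f, k}. No two conflicting variables share a register.

4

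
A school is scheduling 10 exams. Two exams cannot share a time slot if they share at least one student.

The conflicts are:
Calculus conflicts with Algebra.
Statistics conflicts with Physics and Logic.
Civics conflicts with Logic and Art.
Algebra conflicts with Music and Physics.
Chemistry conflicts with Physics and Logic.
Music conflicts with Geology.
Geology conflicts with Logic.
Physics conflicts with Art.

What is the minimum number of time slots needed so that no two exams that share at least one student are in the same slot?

3

The cycle Chemistry-Logic-Civics-Art-Physics-Chemistry has odd length 5, so it cannot be 2-colored; at least 3 time slots are needed.
A valid assignment using 3 time slots: Calculus=1, Statistics=2, Civics=2, Algebra=2, Chemistry=2, Music=1, Geology=2, Physics=1, Logic=1, Art=3. Every pair that conflicts lands in different time slots.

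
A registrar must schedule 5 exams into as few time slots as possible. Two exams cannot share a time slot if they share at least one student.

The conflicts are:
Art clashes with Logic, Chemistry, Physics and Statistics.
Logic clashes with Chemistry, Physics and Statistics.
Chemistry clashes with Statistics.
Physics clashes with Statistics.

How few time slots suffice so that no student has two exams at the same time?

4

Art, Logic, Chemistry, Statistics pairwise conflict, so at least 4 time slots are needed.
4 time slots suffice: Art=2, Logic=1, Chemistry=4, Physics=4, Statistics=3. Every pair that conflicts lands in different time slots.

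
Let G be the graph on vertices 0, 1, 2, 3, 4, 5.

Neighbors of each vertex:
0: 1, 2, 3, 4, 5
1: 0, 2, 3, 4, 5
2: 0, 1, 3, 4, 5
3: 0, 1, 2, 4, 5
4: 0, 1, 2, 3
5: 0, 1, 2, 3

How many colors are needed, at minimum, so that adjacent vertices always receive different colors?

0, 1, 2, 3, 5 are pairwise adjacent (a clique of size 5), so at least 5 colors are needed.
5 colors suffice: color a → {1}; color b → {0}; color c → {2}; color d → {3}; color e → {4, 5}. Every edge joins two different colors.

5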